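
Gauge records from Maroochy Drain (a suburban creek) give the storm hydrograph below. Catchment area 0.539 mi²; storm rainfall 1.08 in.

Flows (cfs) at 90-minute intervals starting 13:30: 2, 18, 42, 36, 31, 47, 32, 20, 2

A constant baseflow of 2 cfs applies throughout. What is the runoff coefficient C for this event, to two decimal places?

C ≈ 0.85

ΣQ_DR = 212.0 cfs; V = ΣQ_DR·Δt = 1.145 × 10^6 ft³.
Runoff depth d = V / A = 0.9142 in.
C = d / P = 0.9142 / 1.08 = 0.85.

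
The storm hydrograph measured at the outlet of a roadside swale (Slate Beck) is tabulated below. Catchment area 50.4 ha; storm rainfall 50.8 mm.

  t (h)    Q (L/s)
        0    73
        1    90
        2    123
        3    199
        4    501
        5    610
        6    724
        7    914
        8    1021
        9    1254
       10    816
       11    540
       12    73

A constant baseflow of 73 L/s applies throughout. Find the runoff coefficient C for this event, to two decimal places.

C ≈ 0.84

ΣQ_DR = 5989 L/s; V = ΣQ_DR·Δt = 2.156 × 10^7 L.
Runoff depth d = V / A = 42.78 mm.
C = d / P = 42.78 / 50.8 = 0.84.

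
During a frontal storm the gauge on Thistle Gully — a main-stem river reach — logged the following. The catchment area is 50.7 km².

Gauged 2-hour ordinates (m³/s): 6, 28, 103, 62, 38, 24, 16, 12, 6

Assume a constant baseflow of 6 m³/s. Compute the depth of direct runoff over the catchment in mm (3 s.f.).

Direct runoff: 0.0, 22.0, 97.0, 56.0, 32.0, 18.0, 10.0, 6.0, 0.0 m³/s; ΣQ_DR = 241.0 m³/s.
V = ΣQ_DR · Δt = 241.0 × 7200 s = 1.735 × 10^6 m³.
Over A = 50.7 km², depth = V / A = 34.2 mm.

d ≈ 34.2 mm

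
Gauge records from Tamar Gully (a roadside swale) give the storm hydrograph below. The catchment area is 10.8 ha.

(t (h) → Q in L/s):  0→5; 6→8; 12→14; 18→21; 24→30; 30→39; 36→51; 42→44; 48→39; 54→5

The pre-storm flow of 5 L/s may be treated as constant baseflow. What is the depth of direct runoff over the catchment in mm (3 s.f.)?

Direct runoff: 0.0, 3.0, 9.0, 16.0, 25.0, 34.0, 46.0, 39.0, 34.0, 0.0 L/s; ΣQ_DR = 206.0 L/s.
V = ΣQ_DR · Δt = 206.0 × 21600 s = 4.450 × 10^6 L.
Over A = 10.8 ha, depth = V / A = 41.2 mm.

d ≈ 41.2 mm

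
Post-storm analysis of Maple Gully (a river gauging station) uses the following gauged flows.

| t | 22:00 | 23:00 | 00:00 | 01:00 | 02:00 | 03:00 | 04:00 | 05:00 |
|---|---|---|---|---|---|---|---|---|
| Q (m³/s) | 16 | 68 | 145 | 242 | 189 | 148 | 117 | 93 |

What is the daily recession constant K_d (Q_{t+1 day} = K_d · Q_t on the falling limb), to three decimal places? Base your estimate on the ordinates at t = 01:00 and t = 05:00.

K_d ≈ 0.003

Between t = 01:00 and t = 05:00 the flow falls from 242 to 93 m³/s over 4×1 h = 4 h.
Per-interval ratio K = (93/242)^(1/4) = 0.7873; K_d = K^(24/1) = 0.003.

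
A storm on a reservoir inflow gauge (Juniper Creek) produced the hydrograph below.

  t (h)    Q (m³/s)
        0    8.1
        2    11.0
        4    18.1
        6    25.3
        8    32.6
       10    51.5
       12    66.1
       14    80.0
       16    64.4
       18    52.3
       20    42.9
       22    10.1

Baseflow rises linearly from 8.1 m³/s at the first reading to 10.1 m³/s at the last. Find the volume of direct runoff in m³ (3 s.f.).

V ≈ 2.54 × 10^6 m³

Direct-runoff ordinates (Q − Q_b): 0.00, 2.72, 9.64, 16.65, 23.77, 42.49, 56.91, 70.63, 54.85, 42.56, 32.98, 0.00 m³/s.
ΣQ_DR = 353.2 m³/s.
With Δt = 2 h = 7200 s, V = ΣQ_DR · Δt = 353.2 × 7200 = 2.54 × 10^6 m³.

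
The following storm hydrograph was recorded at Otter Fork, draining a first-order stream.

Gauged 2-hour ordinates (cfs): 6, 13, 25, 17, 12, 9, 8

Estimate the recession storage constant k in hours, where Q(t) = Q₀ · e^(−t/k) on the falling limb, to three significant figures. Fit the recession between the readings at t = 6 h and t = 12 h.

On the falling limb, Q drops from 17 to 8 cfs between t = 6 h and t = 12 h (Δt = 6 h).
k = −Δt / ln(Q₂/Q₁) = −6 / ln(8/17) = 7.96 h.

k ≈ 7.96 h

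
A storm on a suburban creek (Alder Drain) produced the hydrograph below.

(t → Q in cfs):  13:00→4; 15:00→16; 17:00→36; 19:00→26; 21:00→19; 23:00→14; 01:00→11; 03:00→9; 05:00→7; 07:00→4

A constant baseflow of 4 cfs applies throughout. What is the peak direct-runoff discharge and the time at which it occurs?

Subtracting baseflow gives direct-runoff ordinates: 0.0, 12.0, 32.0, 22.0, 15.0, 10.0, 7.0, 5.0, 3.0, 0.0 cfs.
The maximum is 32.0 cfs, occurring at the reading for t = 17:00.

Q_p = 32.0 cfs at t = 17:00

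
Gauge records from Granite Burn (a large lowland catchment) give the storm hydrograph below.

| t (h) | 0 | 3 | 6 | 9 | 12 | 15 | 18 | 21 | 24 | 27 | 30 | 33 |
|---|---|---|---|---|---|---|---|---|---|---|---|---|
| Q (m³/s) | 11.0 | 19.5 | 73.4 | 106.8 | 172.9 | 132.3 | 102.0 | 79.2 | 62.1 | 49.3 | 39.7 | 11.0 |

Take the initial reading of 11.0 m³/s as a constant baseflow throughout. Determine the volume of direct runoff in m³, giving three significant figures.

Direct-runoff ordinates (Q − Q_b): 0.0, 8.5, 62.4, 95.8, 161.9, 121.3, 91.0, 68.2, 51.1, 38.3, 28.7, 0.0 m³/s.
ΣQ_DR = 727.2 m³/s.
With Δt = 3 h = 10800 s, V = ΣQ_DR · Δt = 727.2 × 10800 = 7.85 × 10^6 m³.

V ≈ 7.85 × 10^6 m³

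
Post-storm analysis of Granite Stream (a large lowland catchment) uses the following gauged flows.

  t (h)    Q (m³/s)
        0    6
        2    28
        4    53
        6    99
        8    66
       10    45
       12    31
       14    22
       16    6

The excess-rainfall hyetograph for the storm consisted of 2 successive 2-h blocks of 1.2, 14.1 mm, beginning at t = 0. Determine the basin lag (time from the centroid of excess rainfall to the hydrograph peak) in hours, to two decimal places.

t_L ≈ 3.16 h

Centroid of excess rainfall: t_c = Σ P_i·t̄_i / ΣP_i = 2.8431 h (block centres at 1, 3 h).
Hydrograph peak occurs at t = 6 h, so basin lag t_L = 6 − 2.8431 = 3.16 h.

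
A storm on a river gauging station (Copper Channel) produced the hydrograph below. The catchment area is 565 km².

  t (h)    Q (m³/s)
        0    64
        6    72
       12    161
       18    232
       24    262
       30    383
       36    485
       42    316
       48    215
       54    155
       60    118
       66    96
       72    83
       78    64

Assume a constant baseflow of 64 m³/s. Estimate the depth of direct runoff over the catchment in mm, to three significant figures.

Direct runoff: 0.0, 8.0, 97.0, 168.0, 198.0, 319.0, 421.0, 252.0, 151.0, 91.0, 54.0, 32.0, 19.0, 0.0 m³/s; ΣQ_DR = 1810 m³/s.
V = ΣQ_DR · Δt = 1810 × 21600 s = 3.910 × 10^7 m³.
Over A = 565 km², depth = V / A = 69.2 mm.

d ≈ 69.2 mm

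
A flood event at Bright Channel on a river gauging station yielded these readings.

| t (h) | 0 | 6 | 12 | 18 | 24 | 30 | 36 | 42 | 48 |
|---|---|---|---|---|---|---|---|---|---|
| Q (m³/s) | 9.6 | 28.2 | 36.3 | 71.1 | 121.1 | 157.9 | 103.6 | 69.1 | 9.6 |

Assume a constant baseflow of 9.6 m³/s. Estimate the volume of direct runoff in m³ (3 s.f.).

Direct-runoff ordinates (Q − Q_b): 0.0, 18.6, 26.7, 61.5, 111.5, 148.3, 94.0, 59.5, 0.0 m³/s.
ΣQ_DR = 520.1 m³/s.
With Δt = 6 h = 21600 s, V = ΣQ_DR · Δt = 520.1 × 21600 = 1.12 × 10^7 m³.

V ≈ 1.12 × 10^7 m³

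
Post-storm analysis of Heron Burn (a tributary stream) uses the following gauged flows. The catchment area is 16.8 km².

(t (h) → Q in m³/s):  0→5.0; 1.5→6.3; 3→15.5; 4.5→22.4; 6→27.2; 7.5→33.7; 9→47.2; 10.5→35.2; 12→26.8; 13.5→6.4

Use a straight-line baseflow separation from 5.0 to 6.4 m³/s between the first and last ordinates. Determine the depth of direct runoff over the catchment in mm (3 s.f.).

Direct runoff: 0.00, 1.14, 10.19, 16.93, 21.58, 27.92, 41.27, 29.11, 20.56, 0.00 m³/s; ΣQ_DR = 168.7 m³/s.
V = ΣQ_DR · Δt = 168.7 × 5400 s = 9.110 × 10^5 m³.
Over A = 16.8 km², depth = V / A = 54.2 mm.

d ≈ 54.2 mm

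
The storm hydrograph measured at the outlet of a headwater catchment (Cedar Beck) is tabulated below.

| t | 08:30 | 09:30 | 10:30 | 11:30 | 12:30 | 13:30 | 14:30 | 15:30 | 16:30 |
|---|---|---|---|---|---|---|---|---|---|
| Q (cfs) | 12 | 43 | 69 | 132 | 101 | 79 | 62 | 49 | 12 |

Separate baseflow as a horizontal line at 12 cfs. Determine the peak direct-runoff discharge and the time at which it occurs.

Subtracting baseflow gives direct-runoff ordinates: 0.0, 31.0, 57.0, 120.0, 89.0, 67.0, 50.0, 37.0, 0.0 cfs.
The maximum is 120.0 cfs, occurring at the reading for t = 11:30.

Q_p = 120.0 cfs at t = 11:30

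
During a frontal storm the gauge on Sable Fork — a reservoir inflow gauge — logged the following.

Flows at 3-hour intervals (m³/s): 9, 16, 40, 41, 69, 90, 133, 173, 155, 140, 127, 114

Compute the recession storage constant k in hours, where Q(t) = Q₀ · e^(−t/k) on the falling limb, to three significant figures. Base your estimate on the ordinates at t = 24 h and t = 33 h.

k ≈ 29.3 h

On the falling limb, Q drops from 155 to 114 m³/s between t = 24 h and t = 33 h (Δt = 9 h).
k = −Δt / ln(Q₂/Q₁) = −9 / ln(114/155) = 29.3 h.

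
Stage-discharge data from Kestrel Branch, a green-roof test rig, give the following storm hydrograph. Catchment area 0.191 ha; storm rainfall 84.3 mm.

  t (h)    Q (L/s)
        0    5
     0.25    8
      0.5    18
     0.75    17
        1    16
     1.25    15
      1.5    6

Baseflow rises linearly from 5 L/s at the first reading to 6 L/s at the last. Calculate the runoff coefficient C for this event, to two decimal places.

ΣQ_DR = 46.50 L/s; V = ΣQ_DR·Δt = 41850 L.
Runoff depth d = V / A = 21.91 mm.
C = d / P = 21.91 / 84.3 = 0.26.

C ≈ 0.26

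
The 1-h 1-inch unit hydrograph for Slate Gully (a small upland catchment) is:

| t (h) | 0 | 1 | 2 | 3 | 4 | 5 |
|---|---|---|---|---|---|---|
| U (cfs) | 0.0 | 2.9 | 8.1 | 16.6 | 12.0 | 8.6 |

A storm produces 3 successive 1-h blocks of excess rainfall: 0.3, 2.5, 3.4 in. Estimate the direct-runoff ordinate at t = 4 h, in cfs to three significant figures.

Q ≈ 72.6 cfs

By discrete convolution, Q_j = Σ (P_i / 1 in) · U_{j−i}.
At t = 4 h (j=4): Q = (0.3/1)·12.0 + (2.5/1)·16.6 + (3.4/1)·8.1 = 72.6 cfs.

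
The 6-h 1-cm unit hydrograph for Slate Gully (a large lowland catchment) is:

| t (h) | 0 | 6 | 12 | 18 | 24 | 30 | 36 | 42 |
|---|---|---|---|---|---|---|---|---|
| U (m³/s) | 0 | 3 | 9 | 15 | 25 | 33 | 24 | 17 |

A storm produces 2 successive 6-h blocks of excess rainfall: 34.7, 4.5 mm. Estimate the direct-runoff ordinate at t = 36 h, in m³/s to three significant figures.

By discrete convolution, Q_j = Σ (P_i / 10 mm) · U_{j−i}.
At t = 36 h (j=6): Q = (34.7/10)·24 + (4.5/10)·33 = 98.1 m³/s.

Q ≈ 98.1 m³/s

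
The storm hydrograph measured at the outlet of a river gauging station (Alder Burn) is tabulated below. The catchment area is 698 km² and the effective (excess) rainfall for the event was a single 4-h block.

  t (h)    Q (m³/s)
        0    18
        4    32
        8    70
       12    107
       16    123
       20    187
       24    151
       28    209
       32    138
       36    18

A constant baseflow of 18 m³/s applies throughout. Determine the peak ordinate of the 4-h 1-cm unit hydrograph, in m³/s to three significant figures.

Direct runoff: 0.0, 14.0, 52.0, 89.0, 105.0, 169.0, 133.0, 191.0, 120.0, 0.0 m³/s; ΣQ_DR = 873.0 m³/s, peak = 191.0 m³/s.
Runoff depth d = ΣQ_DR·Δt / A = 873.0 × 14400 / (698 km²) = 18.01 mm.
The 1-cm UH is the DRH scaled by (10 mm)/d, so U_p = 191.0 × 10/18.01 = 106 m³/s.

U_p ≈ 106 m³/s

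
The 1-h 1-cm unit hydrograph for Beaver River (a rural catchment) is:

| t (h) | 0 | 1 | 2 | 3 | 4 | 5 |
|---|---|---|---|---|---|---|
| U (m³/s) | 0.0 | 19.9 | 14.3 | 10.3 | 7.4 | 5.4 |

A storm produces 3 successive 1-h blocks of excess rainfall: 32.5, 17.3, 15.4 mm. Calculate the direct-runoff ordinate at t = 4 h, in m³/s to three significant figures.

By discrete convolution, Q_j = Σ (P_i / 10 mm) · U_{j−i}.
At t = 4 h (j=4): Q = (32.5/10)·7.4 + (17.3/10)·10.3 + (15.4/10)·14.3 = 63.9 m³/s.

Q ≈ 63.9 m³/s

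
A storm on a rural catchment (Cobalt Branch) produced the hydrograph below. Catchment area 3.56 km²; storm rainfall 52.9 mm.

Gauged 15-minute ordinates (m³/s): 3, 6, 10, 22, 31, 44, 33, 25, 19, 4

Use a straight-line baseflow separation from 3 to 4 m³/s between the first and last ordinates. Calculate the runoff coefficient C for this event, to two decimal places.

C ≈ 0.77

ΣQ_DR = 162.0 m³/s; V = ΣQ_DR·Δt = 1.458 × 10^5 m³.
Runoff depth d = V / A = 40.96 mm.
C = d / P = 40.96 / 52.9 = 0.77.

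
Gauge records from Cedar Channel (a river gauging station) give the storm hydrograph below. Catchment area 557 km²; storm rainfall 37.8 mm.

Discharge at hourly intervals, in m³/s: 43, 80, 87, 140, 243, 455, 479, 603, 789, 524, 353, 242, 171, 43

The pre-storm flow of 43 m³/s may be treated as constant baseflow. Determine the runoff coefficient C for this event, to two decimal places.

ΣQ_DR = 3650 m³/s; V = ΣQ_DR·Δt = 1.314 × 10^7 m³.
Runoff depth d = V / A = 23.59 mm.
C = d / P = 23.59 / 37.8 = 0.62.

C ≈ 0.62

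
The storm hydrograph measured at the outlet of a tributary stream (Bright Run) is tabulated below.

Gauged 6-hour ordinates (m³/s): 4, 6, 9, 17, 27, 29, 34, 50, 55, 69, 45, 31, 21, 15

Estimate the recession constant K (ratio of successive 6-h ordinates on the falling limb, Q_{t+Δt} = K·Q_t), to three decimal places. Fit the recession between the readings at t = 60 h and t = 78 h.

Using the recession-limb readings at t = 60 h and t = 78 h: Q falls from 45 to 15 m³/s over 3 intervals.
K = (Q₂/Q₁)^(1/3) = (15/45)^(1/3) = 0.693.

K ≈ 0.693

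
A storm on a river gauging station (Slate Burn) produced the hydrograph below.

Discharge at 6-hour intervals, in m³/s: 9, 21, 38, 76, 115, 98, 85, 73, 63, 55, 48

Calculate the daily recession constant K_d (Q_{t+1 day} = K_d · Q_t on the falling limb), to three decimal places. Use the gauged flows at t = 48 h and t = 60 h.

K_d ≈ 0.580

Between t = 48 h and t = 60 h the flow falls from 63 to 48 m³/s over 2×6 h = 12 h.
Per-interval ratio K = (48/63)^(1/2) = 0.8729; K_d = K^(24/6) = 0.580.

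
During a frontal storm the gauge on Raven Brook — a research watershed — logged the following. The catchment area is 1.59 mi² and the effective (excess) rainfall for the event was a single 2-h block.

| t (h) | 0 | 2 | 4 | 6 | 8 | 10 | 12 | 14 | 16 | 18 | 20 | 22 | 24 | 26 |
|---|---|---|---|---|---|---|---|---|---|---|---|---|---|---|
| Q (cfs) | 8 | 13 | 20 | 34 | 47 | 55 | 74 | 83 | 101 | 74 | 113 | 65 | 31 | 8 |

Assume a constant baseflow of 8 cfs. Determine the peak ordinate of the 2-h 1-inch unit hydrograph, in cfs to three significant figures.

Direct runoff: 0.0, 5.0, 12.0, 26.0, 39.0, 47.0, 66.0, 75.0, 93.0, 66.0, 105.0, 57.0, 23.0, 0.0 cfs; ΣQ_DR = 614.0 cfs, peak = 105.0 cfs.
Runoff depth d = ΣQ_DR·Δt / A = 614.0 × 7200 / (1.59 mi²) = 1.197 in.
The 1-inch UH is the DRH scaled by (1 in)/d, so U_p = 105.0 × 1/1.197 = 87.7 cfs.

U_p ≈ 87.7 cfs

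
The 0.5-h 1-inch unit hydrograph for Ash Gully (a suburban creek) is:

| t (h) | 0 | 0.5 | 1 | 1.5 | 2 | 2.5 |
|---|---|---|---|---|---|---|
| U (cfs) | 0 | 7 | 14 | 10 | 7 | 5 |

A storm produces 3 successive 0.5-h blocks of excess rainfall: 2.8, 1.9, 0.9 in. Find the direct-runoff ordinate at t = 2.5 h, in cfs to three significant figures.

By discrete convolution, Q_j = Σ (P_i / 1 in) · U_{j−i}.
At t = 2.5 h (j=5): Q = (2.8/1)·5 + (1.9/1)·7 + (0.9/1)·10 = 36.3 cfs.

Q ≈ 36.3 cfs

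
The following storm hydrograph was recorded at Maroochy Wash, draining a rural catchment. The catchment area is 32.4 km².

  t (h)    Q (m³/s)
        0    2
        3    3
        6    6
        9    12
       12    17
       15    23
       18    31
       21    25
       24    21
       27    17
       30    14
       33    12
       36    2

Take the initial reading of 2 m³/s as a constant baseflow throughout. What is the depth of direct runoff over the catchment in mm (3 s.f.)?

d ≈ 53.0 mm

Direct runoff: 0.0, 1.0, 4.0, 10.0, 15.0, 21.0, 29.0, 23.0, 19.0, 15.0, 12.0, 10.0, 0.0 m³/s; ΣQ_DR = 159.0 m³/s.
V = ΣQ_DR · Δt = 159.0 × 10800 s = 1.717 × 10^6 m³.
Over A = 32.4 km², depth = V / A = 53.0 mm.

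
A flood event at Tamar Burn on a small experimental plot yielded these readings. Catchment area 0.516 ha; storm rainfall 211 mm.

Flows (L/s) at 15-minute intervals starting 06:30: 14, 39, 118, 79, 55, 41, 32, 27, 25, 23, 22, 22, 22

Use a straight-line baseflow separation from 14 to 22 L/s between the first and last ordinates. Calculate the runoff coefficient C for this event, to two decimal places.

C ≈ 0.24

ΣQ_DR = 285.0 L/s; V = ΣQ_DR·Δt = 2.565 × 10^5 L.
Runoff depth d = V / A = 49.71 mm.
C = d / P = 49.71 / 211 = 0.24.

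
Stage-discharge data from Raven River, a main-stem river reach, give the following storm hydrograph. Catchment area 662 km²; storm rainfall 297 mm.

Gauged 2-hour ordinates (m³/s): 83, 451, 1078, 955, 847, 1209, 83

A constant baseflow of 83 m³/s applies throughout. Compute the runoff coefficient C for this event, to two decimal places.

ΣQ_DR = 4125 m³/s; V = ΣQ_DR·Δt = 2.970 × 10^7 m³.
Runoff depth d = V / A = 44.86 mm.
C = d / P = 44.86 / 297 = 0.15.

C ≈ 0.15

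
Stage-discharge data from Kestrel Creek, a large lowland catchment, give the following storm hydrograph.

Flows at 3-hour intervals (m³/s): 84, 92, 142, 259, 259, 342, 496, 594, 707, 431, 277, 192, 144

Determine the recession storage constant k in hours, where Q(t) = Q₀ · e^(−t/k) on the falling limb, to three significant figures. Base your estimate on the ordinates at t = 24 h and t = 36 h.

k ≈ 7.54 h

On the falling limb, Q drops from 707 to 144 m³/s between t = 24 h and t = 36 h (Δt = 12 h).
k = −Δt / ln(Q₂/Q₁) = −12 / ln(144/707) = 7.54 h.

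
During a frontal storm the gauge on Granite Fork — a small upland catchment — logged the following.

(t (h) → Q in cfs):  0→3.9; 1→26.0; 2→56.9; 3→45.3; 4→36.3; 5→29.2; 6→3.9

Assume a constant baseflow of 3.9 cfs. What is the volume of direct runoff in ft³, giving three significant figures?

V ≈ 6.27 × 10^5 ft³

Direct-runoff ordinates (Q − Q_b): 0.0, 22.1, 53.0, 41.4, 32.4, 25.3, 0.0 cfs.
ΣQ_DR = 174.2 cfs.
With Δt = 1 h = 3600 s, V = ΣQ_DR · Δt = 174.2 × 3600 = 6.27 × 10^5 ft³.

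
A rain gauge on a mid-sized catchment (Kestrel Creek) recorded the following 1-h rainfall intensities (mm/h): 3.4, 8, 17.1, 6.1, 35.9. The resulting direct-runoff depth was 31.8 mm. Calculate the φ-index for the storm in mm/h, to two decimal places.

φ ≈ 10.60 mm/h

Only the 2 blocks with intensity above φ contribute runoff: 17.1, 35.9 mm/h.
Σ(I−φ)·Δt = d  ⇒  (17.1+35.9 − 2φ)·1 = 31.8
φ = (53.00 − 31.8/1) / 2 = 10.60 mm/h.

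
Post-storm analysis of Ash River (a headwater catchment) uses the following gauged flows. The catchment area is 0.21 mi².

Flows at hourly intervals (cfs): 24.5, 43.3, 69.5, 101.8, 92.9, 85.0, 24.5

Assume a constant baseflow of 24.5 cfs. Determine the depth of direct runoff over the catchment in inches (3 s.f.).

d ≈ 1.99 in

Direct runoff: 0.0, 18.8, 45.0, 77.3, 68.4, 60.5, 0.0 cfs; ΣQ_DR = 270.0 cfs.
V = ΣQ_DR · Δt = 270.0 × 3600 s = 9.720 × 10^5 ft³.
Over A = 0.21 mi², depth = V / A = 1.99 in.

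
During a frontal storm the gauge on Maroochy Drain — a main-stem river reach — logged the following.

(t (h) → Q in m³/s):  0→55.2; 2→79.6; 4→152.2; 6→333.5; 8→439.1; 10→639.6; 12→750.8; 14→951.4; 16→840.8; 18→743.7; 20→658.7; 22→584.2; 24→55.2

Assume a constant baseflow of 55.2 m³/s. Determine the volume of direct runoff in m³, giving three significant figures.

V ≈ 4.01 × 10^7 m³

Direct-runoff ordinates (Q − Q_b): 0.0, 24.4, 97.0, 278.3, 383.9, 584.4, 695.6, 896.2, 785.6, 688.5, 603.5, 529.0, 0.0 m³/s.
ΣQ_DR = 5566 m³/s.
With Δt = 2 h = 7200 s, V = ΣQ_DR · Δt = 5566 × 7200 = 4.01 × 10^7 m³.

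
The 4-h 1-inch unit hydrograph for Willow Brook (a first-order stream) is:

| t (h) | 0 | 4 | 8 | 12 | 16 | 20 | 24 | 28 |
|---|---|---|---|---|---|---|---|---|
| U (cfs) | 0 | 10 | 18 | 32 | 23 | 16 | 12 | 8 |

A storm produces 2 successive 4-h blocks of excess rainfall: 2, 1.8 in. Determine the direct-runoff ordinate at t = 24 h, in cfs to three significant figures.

Q ≈ 52.8 cfs

By discrete convolution, Q_j = Σ (P_i / 1 in) · U_{j−i}.
At t = 24 h (j=6): Q = (2/1)·12 + (1.8/1)·16 = 52.8 cfs.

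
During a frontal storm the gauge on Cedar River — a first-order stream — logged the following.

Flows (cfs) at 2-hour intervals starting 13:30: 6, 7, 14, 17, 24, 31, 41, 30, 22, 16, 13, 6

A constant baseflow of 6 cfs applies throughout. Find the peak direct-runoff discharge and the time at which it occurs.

Subtracting baseflow gives direct-runoff ordinates: 0.0, 1.0, 8.0, 11.0, 18.0, 25.0, 35.0, 24.0, 16.0, 10.0, 7.0, 0.0 cfs.
The maximum is 35.0 cfs, occurring at the reading for t = 01:30.

Q_p = 35.0 cfs at t = 01:30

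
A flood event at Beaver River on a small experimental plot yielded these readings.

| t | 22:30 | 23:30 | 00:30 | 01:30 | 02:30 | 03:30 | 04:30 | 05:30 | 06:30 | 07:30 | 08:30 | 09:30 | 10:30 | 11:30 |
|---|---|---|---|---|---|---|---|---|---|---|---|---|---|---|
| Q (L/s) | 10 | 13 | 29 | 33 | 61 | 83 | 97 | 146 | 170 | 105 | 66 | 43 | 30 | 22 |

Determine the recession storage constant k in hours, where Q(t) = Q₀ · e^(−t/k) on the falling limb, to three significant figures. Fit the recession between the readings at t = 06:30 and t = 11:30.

On the falling limb, Q drops from 170 to 22 L/s between t = 06:30 and t = 11:30 (Δt = 5 h).
k = −Δt / ln(Q₂/Q₁) = −5 / ln(22/170) = 2.45 h.

k ≈ 2.45 h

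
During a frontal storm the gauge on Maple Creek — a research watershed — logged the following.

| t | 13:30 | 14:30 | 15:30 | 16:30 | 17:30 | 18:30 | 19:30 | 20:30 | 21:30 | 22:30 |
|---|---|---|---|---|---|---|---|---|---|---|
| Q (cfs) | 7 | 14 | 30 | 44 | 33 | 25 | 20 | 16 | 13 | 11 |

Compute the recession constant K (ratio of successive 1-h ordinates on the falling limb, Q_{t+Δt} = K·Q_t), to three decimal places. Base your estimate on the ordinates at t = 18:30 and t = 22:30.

Using the recession-limb readings at t = 18:30 and t = 22:30: Q falls from 25 to 11 cfs over 4 intervals.
K = (Q₂/Q₁)^(1/4) = (11/25)^(1/4) = 0.814.

K ≈ 0.814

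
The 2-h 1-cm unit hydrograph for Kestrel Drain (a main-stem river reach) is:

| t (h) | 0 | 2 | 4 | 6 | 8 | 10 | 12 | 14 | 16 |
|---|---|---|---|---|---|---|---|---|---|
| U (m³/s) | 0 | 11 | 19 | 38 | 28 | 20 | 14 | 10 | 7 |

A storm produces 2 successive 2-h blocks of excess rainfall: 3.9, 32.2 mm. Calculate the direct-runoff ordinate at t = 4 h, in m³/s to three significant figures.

By discrete convolution, Q_j = Σ (P_i / 10 mm) · U_{j−i}.
At t = 4 h (j=2): Q = (3.9/10)·19 + (32.2/10)·11 = 42.8 m³/s.

Q ≈ 42.8 m³/s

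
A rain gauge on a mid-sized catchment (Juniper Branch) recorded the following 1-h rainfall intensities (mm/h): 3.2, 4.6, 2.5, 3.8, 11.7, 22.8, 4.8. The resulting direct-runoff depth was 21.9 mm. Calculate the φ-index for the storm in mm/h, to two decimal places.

φ ≈ 6.30 mm/h

Only the 2 blocks with intensity above φ contribute runoff: 11.7, 22.8 mm/h.
Σ(I−φ)·Δt = d  ⇒  (11.7+22.8 − 2φ)·1 = 21.9
φ = (34.50 − 21.9/1) / 2 = 6.30 mm/h.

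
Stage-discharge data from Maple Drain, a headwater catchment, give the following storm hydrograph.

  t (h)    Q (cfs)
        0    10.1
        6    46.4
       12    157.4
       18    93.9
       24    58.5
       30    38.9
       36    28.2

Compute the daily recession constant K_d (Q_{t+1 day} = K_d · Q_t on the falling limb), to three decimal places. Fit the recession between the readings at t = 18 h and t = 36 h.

K_d ≈ 0.201

Between t = 18 h and t = 36 h the flow falls from 93.9 to 28.2 cfs over 3×6 h = 18 h.
Per-interval ratio K = (28.2/93.9)^(1/3) = 0.6697; K_d = K^(24/6) = 0.201.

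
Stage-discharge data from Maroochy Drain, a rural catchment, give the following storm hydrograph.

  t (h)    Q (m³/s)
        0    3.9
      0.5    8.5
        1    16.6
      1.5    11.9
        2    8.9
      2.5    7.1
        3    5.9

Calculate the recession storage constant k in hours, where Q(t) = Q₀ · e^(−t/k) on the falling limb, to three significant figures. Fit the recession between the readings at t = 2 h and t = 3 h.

k ≈ 2.43 h

On the falling limb, Q drops from 8.9 to 5.9 m³/s between t = 2 h and t = 3 h (Δt = 1 h).
k = −Δt / ln(Q₂/Q₁) = −1 / ln(5.9/8.9) = 2.43 h.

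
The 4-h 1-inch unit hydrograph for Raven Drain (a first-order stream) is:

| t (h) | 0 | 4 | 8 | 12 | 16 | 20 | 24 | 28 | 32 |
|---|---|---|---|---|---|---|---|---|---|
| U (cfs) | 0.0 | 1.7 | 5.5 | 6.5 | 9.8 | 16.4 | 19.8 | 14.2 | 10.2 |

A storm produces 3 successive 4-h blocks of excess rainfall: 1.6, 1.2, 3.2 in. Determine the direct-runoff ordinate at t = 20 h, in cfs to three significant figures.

By discrete convolution, Q_j = Σ (P_i / 1 in) · U_{j−i}.
At t = 20 h (j=5): Q = (1.6/1)·16.4 + (1.2/1)·9.8 + (3.2/1)·6.5 = 58.8 cfs.

Q ≈ 58.8 cfs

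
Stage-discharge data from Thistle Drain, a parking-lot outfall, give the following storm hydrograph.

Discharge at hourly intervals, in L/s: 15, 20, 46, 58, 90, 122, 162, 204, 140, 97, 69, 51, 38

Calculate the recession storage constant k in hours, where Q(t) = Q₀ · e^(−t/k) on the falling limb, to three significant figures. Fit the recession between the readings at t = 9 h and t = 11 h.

On the falling limb, Q drops from 97 to 51 L/s between t = 9 h and t = 11 h (Δt = 2 h).
k = −Δt / ln(Q₂/Q₁) = −2 / ln(51/97) = 3.11 h.

k ≈ 3.11 h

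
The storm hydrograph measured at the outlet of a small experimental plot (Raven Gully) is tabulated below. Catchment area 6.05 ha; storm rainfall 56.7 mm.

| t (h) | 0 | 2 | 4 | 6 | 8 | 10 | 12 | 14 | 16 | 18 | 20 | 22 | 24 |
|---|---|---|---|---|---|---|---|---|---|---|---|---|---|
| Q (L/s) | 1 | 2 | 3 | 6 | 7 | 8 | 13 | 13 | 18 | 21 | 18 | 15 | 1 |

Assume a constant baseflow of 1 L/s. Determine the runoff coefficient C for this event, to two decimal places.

C ≈ 0.24

ΣQ_DR = 113.0 L/s; V = ΣQ_DR·Δt = 8.136 × 10^5 L.
Runoff depth d = V / A = 13.45 mm.
C = d / P = 13.45 / 56.7 = 0.24.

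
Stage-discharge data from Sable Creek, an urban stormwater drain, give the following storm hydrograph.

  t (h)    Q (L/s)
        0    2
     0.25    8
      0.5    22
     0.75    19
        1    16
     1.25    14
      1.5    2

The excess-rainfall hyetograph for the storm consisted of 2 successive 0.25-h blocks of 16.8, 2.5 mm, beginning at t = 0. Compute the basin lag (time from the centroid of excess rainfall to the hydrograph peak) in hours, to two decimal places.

Centroid of excess rainfall: t_c = Σ P_i·t̄_i / ΣP_i = 0.1574 h (block centres at 0.125, 0.375 h).
Hydrograph peak occurs at t = 0.5 h, so basin lag t_L = 0.5 − 0.1574 = 0.34 h.

t_L ≈ 0.34 h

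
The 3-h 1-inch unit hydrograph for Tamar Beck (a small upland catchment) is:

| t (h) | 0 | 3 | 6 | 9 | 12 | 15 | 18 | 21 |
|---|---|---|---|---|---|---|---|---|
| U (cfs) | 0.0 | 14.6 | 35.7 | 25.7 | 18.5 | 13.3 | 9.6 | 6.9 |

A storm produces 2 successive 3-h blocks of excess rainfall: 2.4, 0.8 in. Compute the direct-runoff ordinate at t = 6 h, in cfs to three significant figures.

Q ≈ 97.4 cfs

By discrete convolution, Q_j = Σ (P_i / 1 in) · U_{j−i}.
At t = 6 h (j=2): Q = (2.4/1)·35.7 + (0.8/1)·14.6 = 97.4 cfs.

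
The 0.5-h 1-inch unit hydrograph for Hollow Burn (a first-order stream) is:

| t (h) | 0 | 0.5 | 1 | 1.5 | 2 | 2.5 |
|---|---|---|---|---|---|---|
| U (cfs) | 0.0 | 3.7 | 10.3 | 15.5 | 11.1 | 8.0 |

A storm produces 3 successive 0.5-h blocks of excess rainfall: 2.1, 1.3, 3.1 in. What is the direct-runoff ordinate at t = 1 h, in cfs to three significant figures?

Q ≈ 26.4 cfs

By discrete convolution, Q_j = Σ (P_i / 1 in) · U_{j−i}.
At t = 1 h (j=2): Q = (2.1/1)·10.3 + (1.3/1)·3.7 + (3.1/1)·0.0 = 26.4 cfs.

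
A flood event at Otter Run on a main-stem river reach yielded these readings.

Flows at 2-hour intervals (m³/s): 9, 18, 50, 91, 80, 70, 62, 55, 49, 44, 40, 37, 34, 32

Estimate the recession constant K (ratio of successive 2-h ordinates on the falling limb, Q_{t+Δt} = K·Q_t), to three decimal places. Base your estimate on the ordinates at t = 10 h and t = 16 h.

K ≈ 0.888

Using the recession-limb readings at t = 10 h and t = 16 h: Q falls from 70 to 49 m³/s over 3 intervals.
K = (Q₂/Q₁)^(1/3) = (49/70)^(1/3) = 0.888.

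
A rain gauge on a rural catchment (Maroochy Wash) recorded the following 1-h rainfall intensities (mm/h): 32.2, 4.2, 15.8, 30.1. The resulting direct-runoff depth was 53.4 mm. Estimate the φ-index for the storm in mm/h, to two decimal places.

φ ≈ 8.23 mm/h

Only the 3 blocks with intensity above φ contribute runoff: 32.2, 15.8, 30.1 mm/h.
Σ(I−φ)·Δt = d  ⇒  (32.2+15.8+30.1 − 3φ)·1 = 53.4
φ = (78.10 − 53.4/1) / 3 = 8.23 mm/h.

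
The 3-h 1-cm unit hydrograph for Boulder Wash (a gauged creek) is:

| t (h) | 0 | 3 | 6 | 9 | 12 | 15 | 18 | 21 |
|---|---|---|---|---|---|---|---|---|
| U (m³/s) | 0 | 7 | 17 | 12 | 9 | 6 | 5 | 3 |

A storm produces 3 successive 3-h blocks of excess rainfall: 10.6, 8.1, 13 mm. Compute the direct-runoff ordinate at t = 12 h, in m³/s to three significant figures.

By discrete convolution, Q_j = Σ (P_i / 10 mm) · U_{j−i}.
At t = 12 h (j=4): Q = (10.6/10)·9 + (8.1/10)·12 + (13/10)·17 = 41.4 m³/s.

Q ≈ 41.4 m³/s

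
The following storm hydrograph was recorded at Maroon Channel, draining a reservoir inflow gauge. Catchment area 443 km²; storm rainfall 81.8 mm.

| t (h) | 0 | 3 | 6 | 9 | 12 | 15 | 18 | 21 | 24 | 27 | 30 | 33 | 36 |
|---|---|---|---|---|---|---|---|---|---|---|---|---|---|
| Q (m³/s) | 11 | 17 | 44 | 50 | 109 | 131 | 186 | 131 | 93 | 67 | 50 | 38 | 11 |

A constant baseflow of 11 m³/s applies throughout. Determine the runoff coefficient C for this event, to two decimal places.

C ≈ 0.24

ΣQ_DR = 795.0 m³/s; V = ΣQ_DR·Δt = 8.586 × 10^6 m³.
Runoff depth d = V / A = 19.38 mm.
C = d / P = 19.38 / 81.8 = 0.24.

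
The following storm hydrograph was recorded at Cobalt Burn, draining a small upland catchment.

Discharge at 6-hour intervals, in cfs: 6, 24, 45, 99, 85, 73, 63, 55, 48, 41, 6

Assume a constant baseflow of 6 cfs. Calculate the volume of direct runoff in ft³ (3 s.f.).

V ≈ 1.03 × 10^7 ft³

Direct-runoff ordinates (Q − Q_b): 0.0, 18.0, 39.0, 93.0, 79.0, 67.0, 57.0, 49.0, 42.0, 35.0, 0.0 cfs.
ΣQ_DR = 479.0 cfs.
With Δt = 6 h = 21600 s, V = ΣQ_DR · Δt = 479.0 × 21600 = 1.03 × 10^7 ft³.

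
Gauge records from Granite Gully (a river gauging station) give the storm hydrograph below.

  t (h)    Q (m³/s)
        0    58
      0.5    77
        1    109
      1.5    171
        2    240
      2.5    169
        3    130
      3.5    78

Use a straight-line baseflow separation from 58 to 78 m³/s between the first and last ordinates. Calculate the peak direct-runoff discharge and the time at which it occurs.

Q_p = 170.57 m³/s at t = 2 h

Subtracting baseflow gives direct-runoff ordinates: 0.00, 16.14, 45.29, 104.43, 170.57, 96.71, 54.86, 0.00 m³/s.
The maximum is 170.57 m³/s, occurring at the reading for t = 2 h.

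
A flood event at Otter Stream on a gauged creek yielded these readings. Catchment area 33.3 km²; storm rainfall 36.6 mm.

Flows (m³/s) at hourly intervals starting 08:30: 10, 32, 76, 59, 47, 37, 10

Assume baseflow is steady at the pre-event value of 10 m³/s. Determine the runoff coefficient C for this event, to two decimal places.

C ≈ 0.59

ΣQ_DR = 201.0 m³/s; V = ΣQ_DR·Δt = 7.236 × 10^5 m³.
Runoff depth d = V / A = 21.73 mm.
C = d / P = 21.73 / 36.6 = 0.59.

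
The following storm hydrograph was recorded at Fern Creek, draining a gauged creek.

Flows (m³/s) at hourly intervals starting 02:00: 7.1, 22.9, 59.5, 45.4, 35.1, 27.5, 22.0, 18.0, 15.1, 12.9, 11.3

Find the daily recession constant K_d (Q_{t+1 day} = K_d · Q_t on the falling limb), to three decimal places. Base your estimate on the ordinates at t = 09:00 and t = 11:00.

Between t = 09:00 and t = 11:00 the flow falls from 18.0 to 12.9 m³/s over 2×1 h = 2 h.
Per-interval ratio K = (12.9/18.0)^(1/2) = 0.8466; K_d = K^(24/1) = 0.018.

K_d ≈ 0.018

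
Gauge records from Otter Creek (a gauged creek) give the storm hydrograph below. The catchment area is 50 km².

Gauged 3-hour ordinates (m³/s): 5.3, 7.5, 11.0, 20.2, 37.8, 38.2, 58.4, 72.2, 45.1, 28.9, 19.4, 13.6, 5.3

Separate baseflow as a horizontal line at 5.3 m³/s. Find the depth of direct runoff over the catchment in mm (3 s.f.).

d ≈ 63.5 mm

Direct runoff: 0.0, 2.2, 5.7, 14.9, 32.5, 32.9, 53.1, 66.9, 39.8, 23.6, 14.1, 8.3, 0.0 m³/s; ΣQ_DR = 294.0 m³/s.
V = ΣQ_DR · Δt = 294.0 × 10800 s = 3.175 × 10^6 m³.
Over A = 50 km², depth = V / A = 63.5 mm.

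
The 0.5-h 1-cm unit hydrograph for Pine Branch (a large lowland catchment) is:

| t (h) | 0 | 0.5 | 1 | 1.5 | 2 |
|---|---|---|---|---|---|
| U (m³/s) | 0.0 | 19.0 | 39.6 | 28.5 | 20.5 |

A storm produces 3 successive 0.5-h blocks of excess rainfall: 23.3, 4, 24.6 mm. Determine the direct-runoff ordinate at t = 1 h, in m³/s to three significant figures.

Q ≈ 99.9 m³/s

By discrete convolution, Q_j = Σ (P_i / 10 mm) · U_{j−i}.
At t = 1 h (j=2): Q = (23.3/10)·39.6 + (4/10)·19.0 + (24.6/10)·0.0 = 99.9 m³/s.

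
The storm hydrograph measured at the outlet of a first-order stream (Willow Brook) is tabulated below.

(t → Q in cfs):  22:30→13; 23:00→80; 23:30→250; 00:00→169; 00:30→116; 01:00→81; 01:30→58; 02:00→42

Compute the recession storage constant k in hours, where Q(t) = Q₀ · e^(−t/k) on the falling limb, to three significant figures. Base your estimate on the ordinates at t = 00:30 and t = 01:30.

k ≈ 1.44 h

On the falling limb, Q drops from 116 to 58 cfs between t = 00:30 and t = 01:30 (Δt = 1 h).
k = −Δt / ln(Q₂/Q₁) = −1 / ln(58/116) = 1.44 h.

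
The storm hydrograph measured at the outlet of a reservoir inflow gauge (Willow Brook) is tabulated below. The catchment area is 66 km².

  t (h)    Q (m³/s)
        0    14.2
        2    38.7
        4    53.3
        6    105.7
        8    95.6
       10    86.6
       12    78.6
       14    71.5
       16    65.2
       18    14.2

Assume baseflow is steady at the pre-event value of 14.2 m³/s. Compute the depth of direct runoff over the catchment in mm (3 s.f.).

Direct runoff: 0.0, 24.5, 39.1, 91.5, 81.4, 72.4, 64.4, 57.3, 51.0, 0.0 m³/s; ΣQ_DR = 481.6 m³/s.
V = ΣQ_DR · Δt = 481.6 × 7200 s = 3.468 × 10^6 m³.
Over A = 66 km², depth = V / A = 52.5 mm.

d ≈ 52.5 mm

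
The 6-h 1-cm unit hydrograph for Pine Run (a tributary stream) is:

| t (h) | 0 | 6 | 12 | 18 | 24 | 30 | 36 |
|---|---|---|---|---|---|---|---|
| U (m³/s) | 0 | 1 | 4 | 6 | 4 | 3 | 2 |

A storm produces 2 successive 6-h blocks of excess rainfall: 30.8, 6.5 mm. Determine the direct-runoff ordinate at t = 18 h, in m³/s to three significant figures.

By discrete convolution, Q_j = Σ (P_i / 10 mm) · U_{j−i}.
At t = 18 h (j=3): Q = (30.8/10)·6 + (6.5/10)·4 = 21.1 m³/s.

Q ≈ 21.1 m³/s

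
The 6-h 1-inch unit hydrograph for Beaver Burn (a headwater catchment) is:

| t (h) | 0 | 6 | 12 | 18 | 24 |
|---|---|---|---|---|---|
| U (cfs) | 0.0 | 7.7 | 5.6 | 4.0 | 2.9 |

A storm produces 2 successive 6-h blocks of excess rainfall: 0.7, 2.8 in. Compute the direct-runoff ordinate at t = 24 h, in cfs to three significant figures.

By discrete convolution, Q_j = Σ (P_i / 1 in) · U_{j−i}.
At t = 24 h (j=4): Q = (0.7/1)·2.9 + (2.8/1)·4.0 = 13.2 cfs.

Q ≈ 13.2 cfs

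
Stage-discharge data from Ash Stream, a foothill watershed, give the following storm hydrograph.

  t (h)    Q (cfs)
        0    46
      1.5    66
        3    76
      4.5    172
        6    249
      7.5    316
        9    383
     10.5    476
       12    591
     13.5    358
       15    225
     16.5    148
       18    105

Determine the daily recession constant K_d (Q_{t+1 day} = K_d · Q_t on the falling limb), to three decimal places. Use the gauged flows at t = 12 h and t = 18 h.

Between t = 12 h and t = 18 h the flow falls from 591 to 105 cfs over 4×1.5 h = 6 h.
Per-interval ratio K = (105/591)^(1/4) = 0.6492; K_d = K^(24/1.5) = 0.001.

K_d ≈ 0.001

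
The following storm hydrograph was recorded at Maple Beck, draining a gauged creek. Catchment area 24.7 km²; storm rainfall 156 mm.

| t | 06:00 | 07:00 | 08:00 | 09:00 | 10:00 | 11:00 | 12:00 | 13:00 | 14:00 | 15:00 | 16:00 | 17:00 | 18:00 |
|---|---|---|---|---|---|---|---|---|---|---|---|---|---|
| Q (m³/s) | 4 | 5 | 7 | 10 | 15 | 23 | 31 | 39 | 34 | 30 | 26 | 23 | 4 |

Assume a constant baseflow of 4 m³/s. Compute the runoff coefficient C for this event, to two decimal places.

ΣQ_DR = 199.0 m³/s; V = ΣQ_DR·Δt = 7.164 × 10^5 m³.
Runoff depth d = V / A = 29.00 mm.
C = d / P = 29.00 / 156 = 0.19.

C ≈ 0.19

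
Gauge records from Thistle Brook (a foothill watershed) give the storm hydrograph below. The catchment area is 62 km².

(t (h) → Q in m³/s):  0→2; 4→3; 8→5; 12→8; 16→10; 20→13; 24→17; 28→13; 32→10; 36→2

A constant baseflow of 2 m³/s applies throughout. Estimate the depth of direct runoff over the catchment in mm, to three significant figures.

Direct runoff: 0.0, 1.0, 3.0, 6.0, 8.0, 11.0, 15.0, 11.0, 8.0, 0.0 m³/s; ΣQ_DR = 63.00 m³/s.
V = ΣQ_DR · Δt = 63.00 × 14400 s = 9.072 × 10^5 m³.
Over A = 62 km², depth = V / A = 14.6 mm.

d ≈ 14.6 mm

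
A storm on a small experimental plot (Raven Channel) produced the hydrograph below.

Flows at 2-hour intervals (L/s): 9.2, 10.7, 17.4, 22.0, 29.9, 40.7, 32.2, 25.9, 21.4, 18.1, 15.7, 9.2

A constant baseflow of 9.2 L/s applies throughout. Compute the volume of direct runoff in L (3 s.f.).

Direct-runoff ordinates (Q − Q_b): 0.0, 1.5, 8.2, 12.8, 20.7, 31.5, 23.0, 16.7, 12.2, 8.9, 6.5, 0.0 L/s.
ΣQ_DR = 142.0 L/s.
With Δt = 2 h = 7200 s, V = ΣQ_DR · Δt = 142.0 × 7200 = 1.02 × 10^6 L.

V ≈ 1.02 × 10^6 L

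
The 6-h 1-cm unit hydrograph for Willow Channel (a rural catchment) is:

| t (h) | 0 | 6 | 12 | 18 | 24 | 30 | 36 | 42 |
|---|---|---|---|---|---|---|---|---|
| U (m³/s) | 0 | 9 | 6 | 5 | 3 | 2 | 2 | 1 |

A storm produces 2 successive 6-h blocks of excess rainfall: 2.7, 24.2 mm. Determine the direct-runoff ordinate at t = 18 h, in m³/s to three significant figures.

By discrete convolution, Q_j = Σ (P_i / 10 mm) · U_{j−i}.
At t = 18 h (j=3): Q = (2.7/10)·5 + (24.2/10)·6 = 15.9 m³/s.

Q ≈ 15.9 m³/s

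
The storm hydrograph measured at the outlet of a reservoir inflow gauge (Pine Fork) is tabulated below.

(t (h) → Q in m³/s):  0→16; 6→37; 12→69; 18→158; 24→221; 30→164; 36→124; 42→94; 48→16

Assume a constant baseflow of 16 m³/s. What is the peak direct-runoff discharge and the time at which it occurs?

Q_p = 205.0 m³/s at t = 24 h

Subtracting baseflow gives direct-runoff ordinates: 0.0, 21.0, 53.0, 142.0, 205.0, 148.0, 108.0, 78.0, 0.0 m³/s.
The maximum is 205.0 m³/s, occurring at the reading for t = 24 h.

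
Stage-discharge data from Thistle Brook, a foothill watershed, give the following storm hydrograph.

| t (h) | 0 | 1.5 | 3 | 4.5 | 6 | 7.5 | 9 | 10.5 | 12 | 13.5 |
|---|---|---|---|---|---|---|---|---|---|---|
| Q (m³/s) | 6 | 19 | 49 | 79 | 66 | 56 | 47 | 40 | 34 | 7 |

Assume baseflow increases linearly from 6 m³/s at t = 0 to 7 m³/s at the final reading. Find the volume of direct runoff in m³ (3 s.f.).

V ≈ 1.83 × 10^6 m³

Direct-runoff ordinates (Q − Q_b): 0.00, 12.89, 42.78, 72.67, 59.56, 49.44, 40.33, 33.22, 27.11, 0.00 m³/s.
ΣQ_DR = 338.0 m³/s.
With Δt = 1.5 h = 5400 s, V = ΣQ_DR · Δt = 338.0 × 5400 = 1.83 × 10^6 m³.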